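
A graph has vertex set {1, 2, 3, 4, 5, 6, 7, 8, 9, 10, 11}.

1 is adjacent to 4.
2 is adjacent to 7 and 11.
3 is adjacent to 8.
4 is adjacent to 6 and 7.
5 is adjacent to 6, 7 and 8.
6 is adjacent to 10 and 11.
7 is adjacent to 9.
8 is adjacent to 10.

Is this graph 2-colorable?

No

The cycle 7-4-6-11-2-7 has odd length 5, so it cannot be 2-colored; at least 3 colors are needed.
So 2 colors are not enough.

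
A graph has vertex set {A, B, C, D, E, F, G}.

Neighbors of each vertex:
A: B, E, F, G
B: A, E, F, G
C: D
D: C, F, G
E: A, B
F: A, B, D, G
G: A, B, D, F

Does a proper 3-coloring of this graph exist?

No

A, B, F, G are pairwise adjacent (a clique of size 4), so at least 4 colors are needed.
So 3 colors are not enough.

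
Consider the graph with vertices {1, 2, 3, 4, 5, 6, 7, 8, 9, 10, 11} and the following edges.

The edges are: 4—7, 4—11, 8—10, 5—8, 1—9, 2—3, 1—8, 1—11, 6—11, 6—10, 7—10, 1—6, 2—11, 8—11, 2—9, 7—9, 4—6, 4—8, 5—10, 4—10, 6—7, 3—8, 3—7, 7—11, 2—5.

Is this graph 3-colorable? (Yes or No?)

No

4, 6, 7, 11 are pairwise adjacent (a clique of size 4), so at least 4 colors are needed.
So 3 colors are not enough.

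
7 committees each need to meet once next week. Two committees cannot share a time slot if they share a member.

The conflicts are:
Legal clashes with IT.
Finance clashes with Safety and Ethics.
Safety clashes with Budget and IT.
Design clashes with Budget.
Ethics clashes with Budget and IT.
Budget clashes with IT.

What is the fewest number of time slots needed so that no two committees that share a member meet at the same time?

3

Safety, Budget, IT pairwise conflict, so at least 3 time slots are needed.
3 time slots suffice: time slot 1 → {Legal, Finance, Budget}; time slot 2 → {Design, IT}; time slot 3 → {Safety, Ethics}. Every pair that conflicts lands in different time slots.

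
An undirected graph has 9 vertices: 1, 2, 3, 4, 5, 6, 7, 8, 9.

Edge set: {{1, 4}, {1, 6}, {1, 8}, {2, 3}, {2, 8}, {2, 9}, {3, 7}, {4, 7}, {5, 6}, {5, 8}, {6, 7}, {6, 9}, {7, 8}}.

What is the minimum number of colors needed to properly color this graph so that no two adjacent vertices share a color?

The cycle 2-8-1-6-9-2 has odd length 5, so it cannot be 2-colored; at least 3 colors are needed.
3 colors suffice: color a → {1, 2, 5, 7}; color b → {3, 4, 6, 8}; color c → {9}. Each edge has distinct colors on its endpoints.

3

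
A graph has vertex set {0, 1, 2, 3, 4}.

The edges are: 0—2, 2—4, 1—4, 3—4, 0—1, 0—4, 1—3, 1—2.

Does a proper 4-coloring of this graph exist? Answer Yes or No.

The chromatic number is 4. 0, 1, 2, 4 are mutually adjacent (a clique of size 4), so at least 4 colors are needed.
4 colors suffice: color a → {1}; color b → {4}; color c → {0, 3}; color d → {2}.
That is already a proper 4-coloring.

Yes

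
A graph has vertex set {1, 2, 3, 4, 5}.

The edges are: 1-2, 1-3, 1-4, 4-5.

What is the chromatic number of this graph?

1 and 4 are adjacent, so at least 2 colors are needed.
2 colors suffice: color a → {1, 5}; color b → {2, 3, 4}. Each edge has distinct colors on its endpoints.

2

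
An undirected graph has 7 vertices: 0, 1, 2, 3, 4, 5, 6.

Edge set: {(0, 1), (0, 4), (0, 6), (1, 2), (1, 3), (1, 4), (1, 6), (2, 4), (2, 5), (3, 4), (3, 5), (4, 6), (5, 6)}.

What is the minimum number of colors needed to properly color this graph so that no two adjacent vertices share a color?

4

0, 1, 4, 6 are pairwise adjacent (a clique of size 4), so at least 4 colors are needed.
4 colors suffice: color red → {4, 5}; color blue → {1}; color green → {2, 3, 6}; color yellow → {0}. Each edge has distinct colors on its endpoints.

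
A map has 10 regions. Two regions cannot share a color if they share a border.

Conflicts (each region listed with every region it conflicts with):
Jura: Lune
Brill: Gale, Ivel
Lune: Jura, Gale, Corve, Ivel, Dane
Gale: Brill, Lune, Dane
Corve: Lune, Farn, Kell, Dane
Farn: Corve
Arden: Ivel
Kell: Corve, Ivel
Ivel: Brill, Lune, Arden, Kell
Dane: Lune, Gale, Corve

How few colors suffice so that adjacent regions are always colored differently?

Lune, Corve, Dane are mutually in conflict, so at least 3 colors are needed.
One proper 3-coloring: Jura=2, Brill=1, Lune=1, Gale=2, Corve=2, Farn=1, Arden=1, Kell=1, Ivel=2, Dane=3. Each listed conflict is separated.

3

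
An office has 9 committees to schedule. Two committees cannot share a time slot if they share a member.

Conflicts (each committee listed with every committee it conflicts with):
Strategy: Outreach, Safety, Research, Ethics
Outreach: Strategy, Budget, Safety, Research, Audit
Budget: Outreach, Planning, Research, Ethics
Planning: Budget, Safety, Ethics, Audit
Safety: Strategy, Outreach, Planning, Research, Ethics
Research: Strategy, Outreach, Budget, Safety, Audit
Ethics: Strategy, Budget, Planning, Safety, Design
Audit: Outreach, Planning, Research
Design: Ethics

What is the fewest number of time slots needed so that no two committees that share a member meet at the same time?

Strategy, Outreach, Safety, Research all conflict with each other, so at least 4 time slots are needed.
4 time slots suffice: time slot 1 → {Budget, Safety, Audit, Design}; time slot 2 → {Research, Ethics}; time slot 3 → {Outreach, Planning}; time slot 4 → {Strategy}. No two conflicting committees share a time slot.

4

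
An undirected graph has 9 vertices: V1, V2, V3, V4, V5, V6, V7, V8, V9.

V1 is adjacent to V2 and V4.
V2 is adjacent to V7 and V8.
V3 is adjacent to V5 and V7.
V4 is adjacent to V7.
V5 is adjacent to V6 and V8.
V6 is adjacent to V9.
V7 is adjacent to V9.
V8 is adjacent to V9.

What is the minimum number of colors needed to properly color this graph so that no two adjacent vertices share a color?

3

The cycle V9-V8-V5-V3-V7-V9 has odd length 5, so it cannot be 2-colored; at least 3 colors are needed.
One proper 3-coloring: V1=1, V2=2, V3=2, V4=2, V5=1, V6=3, V7=1, V8=3, V9=2. No two adjacent vertices share a color.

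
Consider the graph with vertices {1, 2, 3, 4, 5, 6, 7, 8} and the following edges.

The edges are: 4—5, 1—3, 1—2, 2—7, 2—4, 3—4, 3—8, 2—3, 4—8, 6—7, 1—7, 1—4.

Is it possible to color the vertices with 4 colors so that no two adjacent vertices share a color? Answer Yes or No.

The chromatic number is 4. 1, 2, 3, 4 are pairwise adjacent (a clique of size 4), so at least 4 colors are needed.
4 colors suffice: color a → {4, 7}; color b → {1, 5, 6, 8}; color c → {3}; color d → {2}.
That is already a proper 4-coloring.

Yes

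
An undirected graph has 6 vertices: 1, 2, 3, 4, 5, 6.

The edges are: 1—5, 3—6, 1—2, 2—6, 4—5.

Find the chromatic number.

1 and 2 are adjacent, so at least 2 colors are needed.
2 colors suffice: color a → {1, 4, 6}; color b → {2, 3, 5}. Each edge has distinct colors on its endpoints.

2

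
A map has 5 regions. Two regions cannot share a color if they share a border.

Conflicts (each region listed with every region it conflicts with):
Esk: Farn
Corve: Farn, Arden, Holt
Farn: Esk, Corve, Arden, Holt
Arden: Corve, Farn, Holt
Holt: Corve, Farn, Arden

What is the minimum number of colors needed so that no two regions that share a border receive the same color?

4

Corve, Farn, Arden, Holt all conflict with each other, so at least 4 colors are needed.
4 colors suffice: color 1 → {Farn}; color 2 → {Esk, Corve}; color 3 → {Arden}; color 4 → {Holt}. No two conflicting regions share a color.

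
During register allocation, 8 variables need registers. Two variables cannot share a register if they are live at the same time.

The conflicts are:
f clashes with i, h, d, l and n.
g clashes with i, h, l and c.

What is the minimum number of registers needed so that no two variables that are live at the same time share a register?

f and n conflict, so at least 2 registers are needed.
A valid assignment using 2 registers: f=1, g=1, i=2, h=2, d=2, l=2, n=2, c=2. Every pair that conflicts lands in different registers.

2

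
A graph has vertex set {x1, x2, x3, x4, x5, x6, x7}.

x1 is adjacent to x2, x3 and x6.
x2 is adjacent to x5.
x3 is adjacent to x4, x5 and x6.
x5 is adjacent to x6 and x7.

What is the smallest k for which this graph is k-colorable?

x3, x5, x6 are pairwise adjacent, so at least 3 colors are needed.
One proper 3-coloring: x1=1, x2=2, x3=2, x4=1, x5=1, x6=3, x7=2. Every edge joins two different colors.

3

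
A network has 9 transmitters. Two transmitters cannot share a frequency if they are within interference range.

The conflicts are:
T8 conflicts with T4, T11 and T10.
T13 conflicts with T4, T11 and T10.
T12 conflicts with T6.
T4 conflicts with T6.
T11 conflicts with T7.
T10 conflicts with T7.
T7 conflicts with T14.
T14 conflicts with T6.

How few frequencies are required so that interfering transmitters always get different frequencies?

T13 and T4 conflict, so at least 2 frequencies are needed.
A valid assignment using 2 frequencies: T8=1, T13=1, T12=2, T4=2, T11=2, T10=2, T7=1, T14=2, T6=1. No two conflicting transmitters share a frequency.

2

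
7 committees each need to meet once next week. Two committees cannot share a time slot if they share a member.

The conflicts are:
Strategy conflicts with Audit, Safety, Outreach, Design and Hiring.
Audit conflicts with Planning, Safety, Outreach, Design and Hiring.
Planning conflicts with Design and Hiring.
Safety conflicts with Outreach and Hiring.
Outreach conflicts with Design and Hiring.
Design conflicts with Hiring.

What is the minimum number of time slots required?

Strategy, Audit, Outreach, Design, Hiring pairwise conflict, so at least 5 time slots are needed.
A valid assignment using 5 time slots: Strategy=4, Audit=2, Planning=4, Safety=3, Outreach=5, Design=3, Hiring=1. Each listed conflict is separated.

5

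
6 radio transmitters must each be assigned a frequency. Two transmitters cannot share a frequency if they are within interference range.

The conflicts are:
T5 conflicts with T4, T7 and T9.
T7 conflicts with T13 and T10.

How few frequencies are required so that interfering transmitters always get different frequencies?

T5 and T9 conflict, so at least 2 frequencies are needed.
Using 2 frequencies: T5=1, T4=2, T7=2, T13=1, T10=1, T9=2. Every pair that conflicts lands in different frequencies.

2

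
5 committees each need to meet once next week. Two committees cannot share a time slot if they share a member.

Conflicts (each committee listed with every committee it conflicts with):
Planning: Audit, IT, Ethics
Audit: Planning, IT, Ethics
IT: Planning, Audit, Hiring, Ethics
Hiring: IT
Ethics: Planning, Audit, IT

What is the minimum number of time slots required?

Planning, Audit, IT, Ethics pairwise conflict, so at least 4 time slots are needed.
A valid assignment using 4 time slots: Planning=3, Audit=4, IT=1, Hiring=2, Ethics=2. Each listed conflict is separated.

4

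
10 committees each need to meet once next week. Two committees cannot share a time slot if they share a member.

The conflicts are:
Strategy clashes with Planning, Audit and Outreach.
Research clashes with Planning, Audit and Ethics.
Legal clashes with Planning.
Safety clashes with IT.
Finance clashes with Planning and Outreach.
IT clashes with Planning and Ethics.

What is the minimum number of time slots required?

Research and Audit conflict, so at least 2 time slots are needed.
2 time slots suffice: time slot 1 → {Safety, Planning, Audit, Ethics, Outreach}; time slot 2 → {Strategy, Research, Legal, Finance, IT}. No two conflicting committees share a time slot.

2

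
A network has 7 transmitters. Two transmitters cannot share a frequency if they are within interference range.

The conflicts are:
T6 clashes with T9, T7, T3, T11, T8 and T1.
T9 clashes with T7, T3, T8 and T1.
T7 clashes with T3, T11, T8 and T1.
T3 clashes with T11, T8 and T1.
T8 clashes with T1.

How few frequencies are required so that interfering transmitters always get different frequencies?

T6, T9, T7, T3, T8, T1 are mutually in conflict, so at least 6 frequencies are needed.
6 frequencies suffice: T6=2, T9=5, T7=1, T3=3, T11=4, T8=4, T1=6. Each listed conflict is separated.

6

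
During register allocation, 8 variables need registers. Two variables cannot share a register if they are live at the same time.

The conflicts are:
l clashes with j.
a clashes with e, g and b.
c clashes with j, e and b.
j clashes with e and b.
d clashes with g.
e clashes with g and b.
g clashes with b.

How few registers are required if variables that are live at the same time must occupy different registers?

4

c, j, e, b pairwise conflict, so at least 4 registers are needed.
A valid assignment using 4 registers: l=1, a=4, c=4, j=3, d=1, e=2, g=3, b=1. No two conflicting variables share a register.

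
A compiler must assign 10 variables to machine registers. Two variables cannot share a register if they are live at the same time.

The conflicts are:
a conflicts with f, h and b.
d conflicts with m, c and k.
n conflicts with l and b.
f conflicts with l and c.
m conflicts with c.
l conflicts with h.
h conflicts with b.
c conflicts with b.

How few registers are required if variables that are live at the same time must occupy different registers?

a, h, b all conflict with each other, so at least 3 registers are needed.
3 registers suffice: register 1 → {d, l, b}; register 2 → {a, n, c, k}; register 3 → {f, m, h}. No two conflicting variables share a register.

3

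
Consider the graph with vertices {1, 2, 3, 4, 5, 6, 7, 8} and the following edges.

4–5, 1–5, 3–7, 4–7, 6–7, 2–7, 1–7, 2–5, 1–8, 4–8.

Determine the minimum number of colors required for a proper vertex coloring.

2

4 and 8 are adjacent, so at least 2 colors are needed.
One proper 2-coloring: 1=b, 2=b, 3=b, 4=b, 5=a, 6=b, 7=a, 8=a. Every edge joins two different colors.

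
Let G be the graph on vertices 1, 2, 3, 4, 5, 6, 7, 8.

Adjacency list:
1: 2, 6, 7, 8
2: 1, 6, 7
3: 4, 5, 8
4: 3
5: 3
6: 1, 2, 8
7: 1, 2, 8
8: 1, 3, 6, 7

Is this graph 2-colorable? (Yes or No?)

No

1, 6, 8 are pairwise adjacent, so at least 3 colors are needed.
So 2 colors are not enough.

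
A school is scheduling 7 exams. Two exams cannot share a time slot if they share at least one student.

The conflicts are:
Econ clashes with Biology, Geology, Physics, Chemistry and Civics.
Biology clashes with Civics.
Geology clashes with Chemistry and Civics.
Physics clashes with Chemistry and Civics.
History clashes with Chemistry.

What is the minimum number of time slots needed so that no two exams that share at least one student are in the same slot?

3

Econ, Geology, Civics all conflict with each other, so at least 3 time slots are needed.
Using 3 time slots: Econ=1, Biology=3, Geology=3, Physics=3, History=1, Chemistry=2, Civics=2. Each listed conflict is separated.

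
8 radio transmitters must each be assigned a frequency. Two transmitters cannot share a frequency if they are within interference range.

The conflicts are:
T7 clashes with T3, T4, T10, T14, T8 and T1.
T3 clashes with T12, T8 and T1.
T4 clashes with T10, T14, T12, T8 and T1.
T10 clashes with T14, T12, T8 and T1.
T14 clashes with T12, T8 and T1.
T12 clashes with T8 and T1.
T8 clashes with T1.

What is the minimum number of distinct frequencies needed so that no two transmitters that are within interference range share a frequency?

T7, T4, T10, T14, T8, T1 all conflict with each other, so at least 6 frequencies are needed.
A valid assignment using 6 frequencies: T7=5, T3=3, T4=3, T10=4, T14=6, T12=5, T8=1, T1=2. Each listed conflict is separated.

6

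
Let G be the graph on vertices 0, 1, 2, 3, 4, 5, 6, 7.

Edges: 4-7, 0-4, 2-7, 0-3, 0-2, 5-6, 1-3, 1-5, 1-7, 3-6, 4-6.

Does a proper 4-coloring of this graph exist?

The chromatic number is 3. The cycle 3-0-4-7-1-3 has odd length 5, so it cannot be 2-colored; at least 3 colors are needed.
3 colors suffice: color red → {1, 2, 4}; color blue → {0, 6, 7}; color green → {3, 5}.
Since 4 ≥ 3, a proper 4-coloring certainly exists.

Yes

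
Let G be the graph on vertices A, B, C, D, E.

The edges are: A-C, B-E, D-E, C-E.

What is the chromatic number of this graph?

C and E are adjacent, so at least 2 colors are needed.
2 colors suffice: color 1 → {A, E}; color 2 → {B, C, D}. Every edge joins two different colors.

2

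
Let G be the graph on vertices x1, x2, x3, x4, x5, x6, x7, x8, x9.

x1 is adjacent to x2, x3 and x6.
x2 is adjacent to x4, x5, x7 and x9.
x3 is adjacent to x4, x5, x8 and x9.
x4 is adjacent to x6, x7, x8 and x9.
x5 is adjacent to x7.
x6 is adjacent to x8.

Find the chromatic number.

x2, x4, x7 are mutually adjacent, so at least 3 colors are needed.
3 colors suffice: color 1 → {x1, x4, x5}; color 2 → {x2, x3, x6}; color 3 → {x7, x8, x9}. Every edge joins two different colors.

3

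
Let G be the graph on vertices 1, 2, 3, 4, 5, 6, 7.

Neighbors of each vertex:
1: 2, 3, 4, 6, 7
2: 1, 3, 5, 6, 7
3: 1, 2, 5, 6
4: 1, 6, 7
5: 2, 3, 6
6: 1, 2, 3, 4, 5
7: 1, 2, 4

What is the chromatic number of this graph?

4

1, 2, 3, 6 are mutually adjacent (a clique of size 4), so at least 4 colors are needed.
4 colors suffice: color a → {1, 5}; color b → {2, 4}; color c → {6, 7}; color d → {3}. Every edge joins two different colors.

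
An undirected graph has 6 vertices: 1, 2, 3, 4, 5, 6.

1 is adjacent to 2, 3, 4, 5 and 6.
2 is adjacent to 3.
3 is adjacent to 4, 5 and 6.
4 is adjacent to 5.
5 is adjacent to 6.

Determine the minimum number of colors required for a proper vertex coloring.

4

1, 3, 5, 6 form a clique, so at least 4 colors are needed.
A valid assignment using 4 colors: 1=a, 2=c, 3=b, 4=d, 5=c, 6=d. No two adjacent vertices share a color.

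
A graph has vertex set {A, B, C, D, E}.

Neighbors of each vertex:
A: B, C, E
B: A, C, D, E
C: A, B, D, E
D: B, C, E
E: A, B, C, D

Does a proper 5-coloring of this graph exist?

Yes

The chromatic number is 4. B, C, D, E are mutually adjacent (a clique of size 4), so at least 4 colors are needed.
A valid assignment using 4 colors: A=4, B=3, C=2, D=4, E=1.
Since 5 ≥ 4, a proper 5-coloring certainly exists.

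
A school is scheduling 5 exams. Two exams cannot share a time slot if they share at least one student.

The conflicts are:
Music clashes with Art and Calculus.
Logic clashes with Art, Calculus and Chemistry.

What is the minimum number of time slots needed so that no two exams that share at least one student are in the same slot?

Music and Art conflict, so at least 2 time slots are needed.
2 time slots suffice: time slot 1 → {Music, Logic}; time slot 2 → {Art, Calculus, Chemistry}. Each listed conflict is separated.

2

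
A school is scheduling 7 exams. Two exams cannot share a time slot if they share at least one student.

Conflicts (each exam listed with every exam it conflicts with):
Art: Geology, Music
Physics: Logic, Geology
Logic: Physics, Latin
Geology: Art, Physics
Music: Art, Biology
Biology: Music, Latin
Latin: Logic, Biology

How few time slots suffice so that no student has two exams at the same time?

The cycle Logic-Latin-Biology-Music-Art-Geology-Physics-Logic has odd length 7, so it cannot be 2-colored; at least 3 time slots are needed.
3 time slots suffice: time slot 1 → {Physics, Music, Latin}; time slot 2 → {Art, Logic, Biology}; time slot 3 → {Geology}. No two conflicting exams share a time slot.

3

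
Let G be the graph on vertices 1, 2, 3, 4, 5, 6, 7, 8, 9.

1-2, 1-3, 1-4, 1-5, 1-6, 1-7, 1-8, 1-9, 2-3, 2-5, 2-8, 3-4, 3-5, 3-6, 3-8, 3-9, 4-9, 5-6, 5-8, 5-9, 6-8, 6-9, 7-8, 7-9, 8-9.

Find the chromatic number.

6

1, 3, 5, 6, 8, 9 are mutually adjacent (a clique of size 6), so at least 6 colors are needed.
6 colors suffice: color red → {1}; color blue → {4, 8}; color green → {2, 9}; color yellow → {3, 7}; color purple → {5}; color orange → {6}. Each edge has distinct colors on its endpoints.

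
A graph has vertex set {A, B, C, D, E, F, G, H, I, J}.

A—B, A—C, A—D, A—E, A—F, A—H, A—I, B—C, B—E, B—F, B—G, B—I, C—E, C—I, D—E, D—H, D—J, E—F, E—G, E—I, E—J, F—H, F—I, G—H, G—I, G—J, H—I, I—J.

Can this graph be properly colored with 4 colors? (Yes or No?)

A, B, E, F, I are pairwise adjacent (a clique of size 5), so at least 5 colors are needed.
So 4 colors are not enough.

No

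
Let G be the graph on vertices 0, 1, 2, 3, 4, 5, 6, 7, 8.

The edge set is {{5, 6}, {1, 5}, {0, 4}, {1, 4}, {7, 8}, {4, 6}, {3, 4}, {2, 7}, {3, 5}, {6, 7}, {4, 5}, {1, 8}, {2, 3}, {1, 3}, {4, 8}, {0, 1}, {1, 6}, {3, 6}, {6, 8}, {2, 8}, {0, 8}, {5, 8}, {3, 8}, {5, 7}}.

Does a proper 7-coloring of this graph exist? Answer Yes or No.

The chromatic number is 6. 1, 3, 4, 5, 6, 8 form a clique, so at least 6 colors are needed.
6 colors suffice: color red → {8}; color blue → {0, 2, 5}; color green → {1, 7}; color yellow → {6}; color purple → {3}; color orange → {4}.
Since 7 ≥ 6, a proper 7-coloring certainly exists.

Yes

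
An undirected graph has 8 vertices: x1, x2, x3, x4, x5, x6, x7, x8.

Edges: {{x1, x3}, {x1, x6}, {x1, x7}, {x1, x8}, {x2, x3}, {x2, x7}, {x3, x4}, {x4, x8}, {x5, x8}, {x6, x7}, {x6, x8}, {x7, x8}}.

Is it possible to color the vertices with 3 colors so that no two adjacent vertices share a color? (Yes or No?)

No

x1, x6, x7, x8 are pairwise adjacent (a clique of size 4), so at least 4 colors are needed.
So 3 colors are not enough.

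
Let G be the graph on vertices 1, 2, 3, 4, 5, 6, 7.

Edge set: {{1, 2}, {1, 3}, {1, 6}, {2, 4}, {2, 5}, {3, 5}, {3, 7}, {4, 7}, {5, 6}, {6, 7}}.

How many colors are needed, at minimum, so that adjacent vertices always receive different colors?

The cycle 2-5-3-7-4-2 has odd length 5, so it cannot be 2-colored; at least 3 colors are needed.
3 colors suffice: 1=b, 2=a, 3=a, 4=c, 5=b, 6=a, 7=b. No two adjacent vertices share a color.

3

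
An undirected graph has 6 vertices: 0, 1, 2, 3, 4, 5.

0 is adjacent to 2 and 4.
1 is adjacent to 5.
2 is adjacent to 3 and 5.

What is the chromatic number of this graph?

2 and 3 are adjacent, so at least 2 colors are needed.
2 colors suffice: color a → {1, 2, 4}; color b → {0, 3, 5}. Each edge has distinct colors on its endpoints.

2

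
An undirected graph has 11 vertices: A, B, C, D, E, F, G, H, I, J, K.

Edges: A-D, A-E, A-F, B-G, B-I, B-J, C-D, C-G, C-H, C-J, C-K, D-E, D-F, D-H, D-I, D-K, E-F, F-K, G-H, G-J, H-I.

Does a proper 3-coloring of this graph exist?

A, D, E, F are pairwise adjacent (a clique of size 4), so at least 4 colors are needed.
So 3 colors are not enough.

No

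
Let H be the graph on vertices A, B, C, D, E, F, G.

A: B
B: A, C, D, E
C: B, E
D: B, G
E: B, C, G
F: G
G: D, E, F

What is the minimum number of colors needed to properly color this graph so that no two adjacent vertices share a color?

3

B, C, E are mutually adjacent, so at least 3 colors are needed.
3 colors suffice: color 1 → {B, G}; color 2 → {A, D, E, F}; color 3 → {C}. No two adjacent vertices share a color.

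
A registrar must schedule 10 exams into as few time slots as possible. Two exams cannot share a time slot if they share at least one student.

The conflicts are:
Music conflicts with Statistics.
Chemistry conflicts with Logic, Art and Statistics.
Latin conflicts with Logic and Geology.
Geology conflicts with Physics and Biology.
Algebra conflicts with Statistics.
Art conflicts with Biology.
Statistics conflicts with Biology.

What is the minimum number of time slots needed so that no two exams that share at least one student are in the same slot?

2

Chemistry and Statistics conflict, so at least 2 time slots are needed.
2 time slots suffice: time slot 1 → {Logic, Geology, Art, Statistics}; time slot 2 → {Music, Chemistry, Latin, Algebra, Physics, Biology}. Every pair that conflicts lands in different time slots.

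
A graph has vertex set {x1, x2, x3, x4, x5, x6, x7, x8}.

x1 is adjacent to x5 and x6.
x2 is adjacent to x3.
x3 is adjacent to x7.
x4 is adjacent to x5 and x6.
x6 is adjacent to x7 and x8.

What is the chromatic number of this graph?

x4 and x6 are adjacent, so at least 2 colors are needed.
A valid assignment using 2 colors: x1=2, x2=2, x3=1, x4=2, x5=1, x6=1, x7=2, x8=2. Each edge has distinct colors on its endpoints.

2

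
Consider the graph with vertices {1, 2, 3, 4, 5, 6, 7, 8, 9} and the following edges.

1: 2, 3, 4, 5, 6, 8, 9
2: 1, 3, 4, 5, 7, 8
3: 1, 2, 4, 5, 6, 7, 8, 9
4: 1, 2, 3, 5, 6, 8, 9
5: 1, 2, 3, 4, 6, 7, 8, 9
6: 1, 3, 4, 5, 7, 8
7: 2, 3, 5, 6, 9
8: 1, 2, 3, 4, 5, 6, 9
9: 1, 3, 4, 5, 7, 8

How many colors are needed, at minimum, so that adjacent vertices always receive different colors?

6

1, 3, 4, 5, 8, 9 are pairwise adjacent (a clique of size 6), so at least 6 colors are needed.
6 colors suffice: color red → {3}; color blue → {5}; color green → {7, 8}; color yellow → {1}; color purple → {4}; color orange → {2, 6, 9}. Every edge joins two different colors.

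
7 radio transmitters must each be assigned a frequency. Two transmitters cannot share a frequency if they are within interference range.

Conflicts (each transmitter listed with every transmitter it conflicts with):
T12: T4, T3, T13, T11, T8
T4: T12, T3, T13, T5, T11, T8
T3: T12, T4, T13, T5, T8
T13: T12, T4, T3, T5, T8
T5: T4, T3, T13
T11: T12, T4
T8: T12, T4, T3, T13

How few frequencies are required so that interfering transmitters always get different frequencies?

5

T12, T4, T3, T13, T8 are mutually in conflict, so at least 5 frequencies are needed.
5 frequencies suffice: frequency 1 → {T4}; frequency 2 → {T3, T11}; frequency 3 → {T12, T5}; frequency 4 → {T13}; frequency 5 → {T8}. No two conflicting transmitters share a frequency.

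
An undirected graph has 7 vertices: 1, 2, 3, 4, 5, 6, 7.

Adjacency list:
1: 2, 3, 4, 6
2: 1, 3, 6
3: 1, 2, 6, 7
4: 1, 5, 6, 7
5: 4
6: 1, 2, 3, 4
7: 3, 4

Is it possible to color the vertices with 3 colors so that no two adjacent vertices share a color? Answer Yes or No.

No

1, 2, 3, 6 are pairwise adjacent (a clique of size 4), so at least 4 colors are needed.
So 3 colors are not enough.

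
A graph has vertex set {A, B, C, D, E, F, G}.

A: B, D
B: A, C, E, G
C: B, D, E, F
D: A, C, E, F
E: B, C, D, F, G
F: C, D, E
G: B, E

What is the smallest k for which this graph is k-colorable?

4

C, D, E, F form a clique, so at least 4 colors are needed.
4 colors suffice: color 1 → {A, E}; color 2 → {B, D}; color 3 → {C, G}; color 4 → {F}. Each edge has distinct colors on its endpoints.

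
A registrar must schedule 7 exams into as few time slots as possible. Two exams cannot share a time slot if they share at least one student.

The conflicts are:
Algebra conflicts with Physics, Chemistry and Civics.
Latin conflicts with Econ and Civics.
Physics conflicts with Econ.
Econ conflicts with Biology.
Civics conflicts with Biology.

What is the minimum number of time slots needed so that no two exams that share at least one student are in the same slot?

The cycle Physics-Econ-Biology-Civics-Algebra-Physics has odd length 5, so it cannot be 2-colored; at least 3 time slots are needed.
A valid assignment using 3 time slots: Algebra=2, Latin=2, Physics=3, Chemistry=1, Econ=1, Civics=1, Biology=2. Every pair that conflicts lands in different time slots.

3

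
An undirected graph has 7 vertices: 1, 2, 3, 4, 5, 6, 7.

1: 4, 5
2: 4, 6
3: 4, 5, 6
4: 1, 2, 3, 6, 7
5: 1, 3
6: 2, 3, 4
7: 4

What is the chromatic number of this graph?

3, 4, 6 are pairwise adjacent, so at least 3 colors are needed.
A valid assignment using 3 colors: 1=b, 2=b, 3=b, 4=a, 5=a, 6=c, 7=b. No two adjacent vertices share a color.

3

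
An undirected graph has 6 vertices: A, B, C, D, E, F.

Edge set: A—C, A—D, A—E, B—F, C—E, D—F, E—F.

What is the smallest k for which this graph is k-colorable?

3

A, C, E form a triangle, so at least 3 colors are needed.
3 colors suffice: A=1, B=2, C=3, D=2, E=2, F=1. Each edge has distinct colors on its endpoints.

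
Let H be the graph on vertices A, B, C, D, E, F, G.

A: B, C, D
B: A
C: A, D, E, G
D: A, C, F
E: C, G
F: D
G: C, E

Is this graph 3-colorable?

Yes

The chromatic number is 3. A, C, D are pairwise adjacent, so at least 3 colors are needed.
One proper 3-coloring: A=green, B=red, C=red, D=blue, E=blue, F=red, G=green.
That is already a proper 3-coloring.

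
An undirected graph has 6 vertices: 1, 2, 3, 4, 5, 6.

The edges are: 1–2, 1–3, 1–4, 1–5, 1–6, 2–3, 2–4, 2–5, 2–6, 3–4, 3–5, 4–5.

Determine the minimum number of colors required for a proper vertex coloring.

1, 2, 3, 4, 5 are mutually adjacent (a clique of size 5), so at least 5 colors are needed.
5 colors suffice: color red → {2}; color blue → {1}; color green → {5, 6}; color yellow → {3}; color purple → {4}. No two adjacent vertices share a color.

5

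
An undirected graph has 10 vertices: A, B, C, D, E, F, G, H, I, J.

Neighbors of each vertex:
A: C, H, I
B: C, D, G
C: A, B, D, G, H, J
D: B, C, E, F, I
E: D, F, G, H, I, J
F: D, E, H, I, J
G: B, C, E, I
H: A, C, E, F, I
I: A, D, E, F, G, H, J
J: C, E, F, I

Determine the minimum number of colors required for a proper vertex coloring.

4

E, F, I, J form a clique, so at least 4 colors are needed.
4 colors suffice: color red → {C, I}; color blue → {A, B, E}; color green → {D, G, H, J}; color yellow → {F}. Each edge has distinct colors on its endpoints.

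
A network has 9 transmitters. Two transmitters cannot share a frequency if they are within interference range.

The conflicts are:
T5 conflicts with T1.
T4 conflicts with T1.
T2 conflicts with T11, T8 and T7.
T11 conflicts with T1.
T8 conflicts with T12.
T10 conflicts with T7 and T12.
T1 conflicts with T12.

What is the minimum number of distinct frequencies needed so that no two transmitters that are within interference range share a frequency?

The cycle T8-T12-T1-T11-T2-T8 has odd length 5, so it cannot be 2-colored; at least 3 frequencies are needed.
3 frequencies suffice: frequency 1 → {T2, T10, T1}; frequency 2 → {T5, T4, T11, T7, T12}; frequency 3 → {T8}. Every pair that conflicts lands in different frequencies.

3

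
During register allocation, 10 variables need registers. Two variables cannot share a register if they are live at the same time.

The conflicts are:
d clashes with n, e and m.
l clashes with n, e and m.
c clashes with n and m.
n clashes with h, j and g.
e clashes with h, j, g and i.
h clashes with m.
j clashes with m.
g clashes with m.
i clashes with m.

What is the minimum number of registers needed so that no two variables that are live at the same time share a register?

e and j conflict, so at least 2 registers are needed.
Using 2 registers: d=2, l=2, c=2, n=1, e=1, h=2, j=2, g=2, i=2, m=1. No two conflicting variables share a register.

2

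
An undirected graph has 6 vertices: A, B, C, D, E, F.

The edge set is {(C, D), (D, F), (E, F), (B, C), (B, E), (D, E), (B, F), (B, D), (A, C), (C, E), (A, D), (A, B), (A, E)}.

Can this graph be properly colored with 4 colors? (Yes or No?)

No

A, B, C, D, E form a clique, so at least 5 colors are needed.
So 4 colors are not enough.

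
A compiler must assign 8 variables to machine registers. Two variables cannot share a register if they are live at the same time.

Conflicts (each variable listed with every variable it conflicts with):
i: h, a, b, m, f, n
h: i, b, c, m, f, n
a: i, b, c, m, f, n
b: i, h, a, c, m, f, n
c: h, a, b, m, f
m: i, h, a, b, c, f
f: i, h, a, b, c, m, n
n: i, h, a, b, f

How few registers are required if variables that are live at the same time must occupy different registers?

i, h, b, f, n are mutually in conflict, so at least 5 registers are needed.
5 registers suffice: i=4, h=3, a=3, b=2, c=4, m=5, f=1, n=5. No two conflicting variables share a register.

5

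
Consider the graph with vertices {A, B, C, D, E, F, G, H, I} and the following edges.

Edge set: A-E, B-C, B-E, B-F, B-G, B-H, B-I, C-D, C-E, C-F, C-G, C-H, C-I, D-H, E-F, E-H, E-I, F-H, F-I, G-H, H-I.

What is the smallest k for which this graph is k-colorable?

6

B, C, E, F, H, I are mutually adjacent (a clique of size 6), so at least 6 colors are needed.
One proper 6-coloring: A=1, B=3, C=2, D=3, E=4, F=5, G=4, H=1, I=6. Every edge joins two different colors.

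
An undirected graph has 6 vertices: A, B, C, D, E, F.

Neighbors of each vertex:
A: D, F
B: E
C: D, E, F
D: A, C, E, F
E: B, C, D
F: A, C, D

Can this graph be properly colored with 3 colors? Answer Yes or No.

The chromatic number is 3. C, D, F are mutually adjacent, so at least 3 colors are needed.
3 colors suffice: A=green, B=red, C=green, D=red, E=blue, F=blue.
That is already a proper 3-coloring.

Yes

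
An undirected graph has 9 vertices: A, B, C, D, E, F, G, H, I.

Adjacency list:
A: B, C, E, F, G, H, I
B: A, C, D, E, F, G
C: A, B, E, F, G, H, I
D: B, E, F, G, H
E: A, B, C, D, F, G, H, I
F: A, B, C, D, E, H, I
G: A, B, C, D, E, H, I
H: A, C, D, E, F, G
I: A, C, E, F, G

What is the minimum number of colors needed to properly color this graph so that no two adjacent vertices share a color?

5

A, C, E, G, I are pairwise adjacent (a clique of size 5), so at least 5 colors are needed.
A valid assignment using 5 colors: A=4, B=5, C=3, D=3, E=1, F=2, G=2, H=5, I=5. No two adjacent vertices share a color.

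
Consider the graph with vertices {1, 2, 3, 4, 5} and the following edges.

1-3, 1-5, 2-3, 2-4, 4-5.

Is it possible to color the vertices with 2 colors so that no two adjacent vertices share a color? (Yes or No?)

The cycle 5-4-2-3-1-5 has odd length 5, so it cannot be 2-colored; at least 3 colors are needed.
So 2 colors are not enough.

No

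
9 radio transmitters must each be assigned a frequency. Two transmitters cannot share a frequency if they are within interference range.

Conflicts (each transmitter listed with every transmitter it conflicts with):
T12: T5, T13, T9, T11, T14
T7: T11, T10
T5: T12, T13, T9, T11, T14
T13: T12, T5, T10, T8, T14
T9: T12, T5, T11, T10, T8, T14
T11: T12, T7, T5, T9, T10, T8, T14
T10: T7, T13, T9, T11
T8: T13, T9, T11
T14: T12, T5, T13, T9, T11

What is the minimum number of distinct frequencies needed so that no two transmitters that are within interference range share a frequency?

T12, T5, T9, T11, T14 all conflict with each other, so at least 5 frequencies are needed.
5 frequencies suffice: frequency 1 → {T13, T11}; frequency 2 → {T7, T9}; frequency 3 → {T12, T10, T8}; frequency 4 → {T14}; frequency 5 → {T5}. Every pair that conflicts lands in different frequencies.

5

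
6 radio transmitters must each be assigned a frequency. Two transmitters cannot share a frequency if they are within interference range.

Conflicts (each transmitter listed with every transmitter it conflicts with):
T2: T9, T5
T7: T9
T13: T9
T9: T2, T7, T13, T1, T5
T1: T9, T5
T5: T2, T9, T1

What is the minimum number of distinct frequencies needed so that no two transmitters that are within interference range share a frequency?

3

T9, T1, T5 are mutually in conflict, so at least 3 frequencies are needed.
3 frequencies suffice: T2=3, T7=2, T13=2, T9=1, T1=3, T5=2. Every pair that conflicts lands in different frequencies.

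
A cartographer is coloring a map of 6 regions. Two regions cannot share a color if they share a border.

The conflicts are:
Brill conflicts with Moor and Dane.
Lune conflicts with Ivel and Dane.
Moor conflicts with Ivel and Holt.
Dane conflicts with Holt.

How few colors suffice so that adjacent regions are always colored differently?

3

The cycle Brill-Dane-Lune-Ivel-Moor-Brill has odd length 5, so it cannot be 2-colored; at least 3 colors are needed.
A valid assignment using 3 colors: Brill=2, Lune=2, Moor=1, Ivel=3, Dane=1, Holt=2. No two conflicting regions share a color.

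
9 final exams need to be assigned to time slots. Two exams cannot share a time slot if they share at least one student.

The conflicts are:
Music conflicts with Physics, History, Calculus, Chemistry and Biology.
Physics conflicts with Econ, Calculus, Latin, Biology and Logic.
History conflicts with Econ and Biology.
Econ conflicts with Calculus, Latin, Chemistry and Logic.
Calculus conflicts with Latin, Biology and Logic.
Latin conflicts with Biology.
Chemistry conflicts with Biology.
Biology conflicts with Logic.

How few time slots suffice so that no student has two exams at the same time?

4

Physics, Econ, Calculus, Logic pairwise conflict, so at least 4 time slots are needed.
4 time slots suffice: time slot 1 → {Econ, Biology}; time slot 2 → {History, Calculus, Chemistry}; time slot 3 → {Physics}; time slot 4 → {Music, Latin, Logic}. No two conflicting exams share a time slot.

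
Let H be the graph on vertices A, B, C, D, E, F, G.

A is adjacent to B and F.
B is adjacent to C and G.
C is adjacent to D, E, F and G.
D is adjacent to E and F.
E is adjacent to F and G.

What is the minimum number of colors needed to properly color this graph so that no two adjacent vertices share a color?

C, D, E, F are mutually adjacent (a clique of size 4), so at least 4 colors are needed.
4 colors suffice: color 1 → {A, C}; color 2 → {B, F}; color 3 → {E}; color 4 → {D, G}. Every edge joins two different colors.

4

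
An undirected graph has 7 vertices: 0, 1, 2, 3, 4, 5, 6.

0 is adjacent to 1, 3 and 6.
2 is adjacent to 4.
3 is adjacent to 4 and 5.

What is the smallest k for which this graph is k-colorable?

2

0 and 3 are adjacent, so at least 2 colors are needed.
2 colors suffice: 0=blue, 1=red, 2=red, 3=red, 4=blue, 5=blue, 6=red. Each edge has distinct colors on its endpoints.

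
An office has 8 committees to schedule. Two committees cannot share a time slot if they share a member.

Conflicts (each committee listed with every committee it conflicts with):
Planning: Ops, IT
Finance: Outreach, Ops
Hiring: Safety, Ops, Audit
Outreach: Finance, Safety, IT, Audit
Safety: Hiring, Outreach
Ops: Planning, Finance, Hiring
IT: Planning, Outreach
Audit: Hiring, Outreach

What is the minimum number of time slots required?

3

The cycle Finance-Outreach-IT-Planning-Ops-Finance has odd length 5, so it cannot be 2-colored; at least 3 time slots are needed.
3 time slots suffice: time slot 1 → {Planning, Hiring, Outreach}; time slot 2 → {Safety, Ops, IT, Audit}; time slot 3 → {Finance}. No two conflicting committees share a time slot.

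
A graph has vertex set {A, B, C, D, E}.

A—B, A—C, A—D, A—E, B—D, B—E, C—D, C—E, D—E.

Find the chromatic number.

A, B, D, E are mutually adjacent (a clique of size 4), so at least 4 colors are needed.
4 colors suffice: A=2, B=4, C=4, D=1, E=3. Every edge joins two different colors.

4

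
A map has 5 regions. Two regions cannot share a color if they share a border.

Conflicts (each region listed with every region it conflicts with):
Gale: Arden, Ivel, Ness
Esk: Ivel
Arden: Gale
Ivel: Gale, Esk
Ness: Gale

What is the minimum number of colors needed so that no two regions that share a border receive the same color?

Gale and Ivel conflict, so at least 2 colors are needed.
2 colors suffice: color 1 → {Gale, Esk}; color 2 → {Arden, Ivel, Ness}. No two conflicting regions share a color.

2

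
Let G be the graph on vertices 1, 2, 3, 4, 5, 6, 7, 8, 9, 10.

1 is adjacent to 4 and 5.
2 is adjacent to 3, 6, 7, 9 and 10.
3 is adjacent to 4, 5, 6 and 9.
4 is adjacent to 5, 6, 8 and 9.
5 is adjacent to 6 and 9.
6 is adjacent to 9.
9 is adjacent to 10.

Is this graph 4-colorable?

3, 4, 5, 6, 9 form a clique, so at least 5 colors are needed.
So 4 colors are not enough.

No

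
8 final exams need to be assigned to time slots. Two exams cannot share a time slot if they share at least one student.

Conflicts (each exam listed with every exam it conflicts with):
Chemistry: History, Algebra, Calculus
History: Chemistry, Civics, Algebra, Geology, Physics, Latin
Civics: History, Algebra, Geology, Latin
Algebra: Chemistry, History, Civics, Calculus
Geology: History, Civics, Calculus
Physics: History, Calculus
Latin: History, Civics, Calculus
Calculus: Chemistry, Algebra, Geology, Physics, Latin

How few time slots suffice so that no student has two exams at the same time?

History, Civics, Algebra pairwise conflict, so at least 3 time slots are needed.
A valid assignment using 3 time slots: Chemistry=3, History=1, Civics=3, Algebra=2, Geology=2, Physics=2, Latin=2, Calculus=1. Every pair that conflicts lands in different time slots.

3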